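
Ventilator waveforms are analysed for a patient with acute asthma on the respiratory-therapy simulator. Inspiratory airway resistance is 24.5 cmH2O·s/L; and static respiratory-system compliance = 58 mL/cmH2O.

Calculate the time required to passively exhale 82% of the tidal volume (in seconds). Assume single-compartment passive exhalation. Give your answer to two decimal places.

τ = R × C = 24.5 × 58 mL/cmH2O = 24.5 × 0.058 L/cmH2O = 1.421 s.
Exhaled fraction f = 1 − e^(−t/τ) → t = −τ·ln(1 − f) = −1.421·ln(0.18) = 2.437 s.

2.44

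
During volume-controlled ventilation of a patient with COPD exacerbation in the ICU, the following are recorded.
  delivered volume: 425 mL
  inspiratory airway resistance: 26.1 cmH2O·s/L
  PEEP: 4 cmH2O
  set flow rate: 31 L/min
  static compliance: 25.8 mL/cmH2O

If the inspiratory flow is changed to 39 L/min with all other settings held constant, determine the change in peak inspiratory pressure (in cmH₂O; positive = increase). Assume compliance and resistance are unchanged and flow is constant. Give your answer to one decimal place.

3.5

Flow: 31 L/min ÷ 60 = 0.5167 L/s.
New flow: 39 L/min ÷ 60 = 0.65 L/s.
PIP = Vt/C + R·V̇ + PEEP (constant-flow equation of motion).
Only the resistive term changes: ΔPIP = R × ΔV̇ = 26.1 × (0.65 − 0.5167) = 26.1 × 0.1333 = 3.479 cmH2O.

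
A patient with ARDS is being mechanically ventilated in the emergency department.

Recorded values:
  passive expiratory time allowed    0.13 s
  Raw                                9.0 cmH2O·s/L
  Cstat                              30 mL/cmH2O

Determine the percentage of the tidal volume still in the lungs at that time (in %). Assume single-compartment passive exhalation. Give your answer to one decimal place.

61.8

τ = R × C = 9.0 × 30 mL/cmH2O = 9.0 × 0.030 L/cmH2O = 0.27 s.
Passive exhalation: V(t)/V₀ = e^(−t/τ) = e^(−0.13/0.27) = 0.6179.
Fraction remaining = 0.6179 → 61.79%.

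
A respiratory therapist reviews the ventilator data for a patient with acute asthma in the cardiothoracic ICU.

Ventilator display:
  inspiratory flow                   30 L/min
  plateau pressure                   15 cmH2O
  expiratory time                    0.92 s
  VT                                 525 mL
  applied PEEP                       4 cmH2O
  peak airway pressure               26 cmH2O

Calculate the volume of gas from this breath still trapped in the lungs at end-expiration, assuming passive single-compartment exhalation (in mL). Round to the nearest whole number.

Flow: 30 L/min ÷ 60 = 0.5 L/s.
R = (PIP − Pplat)/V̇ = (26 − 15) / 0.5 = 11.0/0.5 = 22.0 cmH2O·s/L.
C = Vt/(Pplat − PEEP) = 525.0 / (15 − 4) = 525.0/11.0 = 47.727 mL/cmH2O.
τ = R × C = 22.0 × 0.04773 L/cmH2O = 1.05 s.
Fraction remaining = e^(−Te/τ) = e^(−0.92/1.05) = 0.4164.
Trapped volume = 525.0 × 0.4164 = 218.61 mL.

219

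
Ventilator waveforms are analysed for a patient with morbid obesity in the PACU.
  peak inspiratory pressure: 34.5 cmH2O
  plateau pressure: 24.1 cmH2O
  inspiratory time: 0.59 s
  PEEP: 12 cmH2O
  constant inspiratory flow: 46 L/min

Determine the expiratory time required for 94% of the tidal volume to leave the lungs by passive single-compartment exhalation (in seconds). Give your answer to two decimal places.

Flow: 46 L/min ÷ 60 = 0.7667 L/s.
Vt = flow × Ti = 0.7667 L/s × 0.59 s × 1000 mL/L = 452.35 mL.
R = (PIP − Pplat)/V̇ = (34.5 − 24.1) / 0.7667 = 10.4/0.7667 = 13.565 cmH2O·s/L.
C = Vt/(Pplat − PEEP) = 452.35 / (24.1 − 12) = 452.35/12.1 = 37.384 mL/cmH2O.
τ = R × C = 13.565 × 0.03738 L/cmH2O = 0.5071 s.
t = −τ·ln(1 − 0.94) = −0.5071·ln(0.06) = 1.427 s.

1.43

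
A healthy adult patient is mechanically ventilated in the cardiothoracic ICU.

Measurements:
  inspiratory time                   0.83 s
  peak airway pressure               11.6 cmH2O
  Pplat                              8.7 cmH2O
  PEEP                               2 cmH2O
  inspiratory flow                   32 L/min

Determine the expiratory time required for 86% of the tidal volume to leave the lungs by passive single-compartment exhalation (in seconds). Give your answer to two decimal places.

0.71

Flow: 32 L/min ÷ 60 = 0.5333 L/s.
Vt = flow × Ti = 0.5333 L/s × 0.83 s × 1000 mL/L = 442.64 mL.
R = (PIP − Pplat)/V̇ = (11.6 − 8.7) / 0.5333 = 2.9/0.5333 = 5.438 cmH2O·s/L.
C = Vt/(Pplat − PEEP) = 442.64 / (8.7 − 2) = 442.64/6.7 = 66.066 mL/cmH2O.
τ = R × C = 5.438 × 0.06607 L/cmH2O = 0.3593 s.
t = −τ·ln(1 − 0.86) = −0.3593·ln(0.14) = 0.7064 s.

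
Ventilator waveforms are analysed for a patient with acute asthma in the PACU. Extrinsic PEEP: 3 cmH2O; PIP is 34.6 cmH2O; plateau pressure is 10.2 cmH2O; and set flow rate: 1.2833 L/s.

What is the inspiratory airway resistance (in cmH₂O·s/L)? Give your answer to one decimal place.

Raw = (PIP − Pplat) / flow = (34.6 − 10.2) / 1.2833 = 24.4 / 1.2833 = 19.013 cmH2O·s/L.

19.0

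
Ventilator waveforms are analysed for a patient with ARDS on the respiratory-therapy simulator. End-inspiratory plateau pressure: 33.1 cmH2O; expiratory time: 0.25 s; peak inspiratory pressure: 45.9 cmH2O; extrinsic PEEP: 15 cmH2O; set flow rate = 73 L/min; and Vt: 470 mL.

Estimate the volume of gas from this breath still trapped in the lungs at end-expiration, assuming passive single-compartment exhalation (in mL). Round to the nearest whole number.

Flow: 73 L/min ÷ 60 = 1.2167 L/s.
R = (PIP − Pplat)/V̇ = (45.9 − 33.1) / 1.2167 = 12.8/1.2167 = 10.52 cmH2O·s/L.
C = Vt/(Pplat − PEEP) = 470.0 / (33.1 − 15) = 470.0/18.1 = 25.967 mL/cmH2O.
τ = R × C = 10.52 × 0.02597 L/cmH2O = 0.2732 s.
Fraction remaining = e^(−Te/τ) = e^(−0.25/0.2732) = 0.4005.
Trapped volume = 470.0 × 0.4005 = 188.24 mL.

188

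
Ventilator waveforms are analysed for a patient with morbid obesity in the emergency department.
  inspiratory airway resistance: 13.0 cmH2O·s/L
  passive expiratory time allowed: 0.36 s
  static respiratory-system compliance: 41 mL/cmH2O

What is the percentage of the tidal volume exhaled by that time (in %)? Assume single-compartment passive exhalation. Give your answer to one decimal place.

49.1

τ = R × C = 13.0 × 41 mL/cmH2O = 13.0 × 0.041 L/cmH2O = 0.533 s.
Passive exhalation: V(t)/V₀ = e^(−t/τ) = e^(−0.36/0.533) = 0.5089.
Fraction exhaled = 1 − 0.5089 = 0.4911 → 49.11%.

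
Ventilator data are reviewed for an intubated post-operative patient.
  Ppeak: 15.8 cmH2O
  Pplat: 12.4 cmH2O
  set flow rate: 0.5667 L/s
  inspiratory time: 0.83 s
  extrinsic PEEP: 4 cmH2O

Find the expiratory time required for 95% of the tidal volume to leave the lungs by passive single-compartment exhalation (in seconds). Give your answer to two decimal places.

1.01

Vt = flow × Ti = 0.5667 L/s × 0.83 s × 1000 mL/L = 470.36 mL.
R = (PIP − Pplat)/V̇ = (15.8 − 12.4) / 0.5667 = 3.4/0.5667 = 6.0 cmH2O·s/L.
C = Vt/(Pplat − PEEP) = 470.36 / (12.4 − 4) = 470.36/8.4 = 55.995 mL/cmH2O.
τ = R × C = 6.0 × 0.056 L/cmH2O = 0.336 s.
t = −τ·ln(1 − 0.95) = −0.336·ln(0.05) = 1.007 s.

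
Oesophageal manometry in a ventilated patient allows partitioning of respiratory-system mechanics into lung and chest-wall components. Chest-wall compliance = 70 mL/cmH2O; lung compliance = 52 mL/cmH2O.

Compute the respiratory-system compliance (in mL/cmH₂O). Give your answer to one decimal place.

29.8

Lung and chest wall are elastances in series: 1/Crs = 1/CL + 1/Ccw.
1/Crs = 1/52 + 1/70 = 0.03352.
Crs = 29.833 mL/cmH2O.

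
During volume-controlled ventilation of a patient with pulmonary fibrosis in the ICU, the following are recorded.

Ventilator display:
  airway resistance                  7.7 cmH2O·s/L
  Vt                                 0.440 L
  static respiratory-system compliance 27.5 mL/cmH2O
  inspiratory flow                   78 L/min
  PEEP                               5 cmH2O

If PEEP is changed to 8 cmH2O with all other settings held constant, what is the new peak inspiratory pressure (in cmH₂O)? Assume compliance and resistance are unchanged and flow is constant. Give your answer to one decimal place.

Flow: 78 L/min ÷ 60 = 1.3 L/s.
PIP = Vt/C + R·V̇ + PEEP (constant-flow equation of motion).
Only the baseline term changes: ΔPIP = ΔPEEP = 8 − 5 = 3.0 cmH2O.
Original PIP = 440/27.5 + 7.7×1.3 + 5 = 31.01 cmH2O; new PIP = 31.01 + (3.0) = 34.01 cmH2O.

34.0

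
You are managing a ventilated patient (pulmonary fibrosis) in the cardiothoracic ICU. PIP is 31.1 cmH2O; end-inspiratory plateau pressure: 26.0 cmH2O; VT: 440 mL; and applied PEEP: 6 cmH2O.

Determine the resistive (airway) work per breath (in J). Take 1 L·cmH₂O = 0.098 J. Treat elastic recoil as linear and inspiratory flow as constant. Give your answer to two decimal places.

0.22

With constant inspiratory flow the resistive pressure is constant at PIP − Pplat = 31.1 − 26.0 = 5.1 cmH2O, so resistive work = 5.1 × 0.440 = 2.244 L·cmH2O.
× 0.098 J/(L·cmH2O) → 0.2199 J.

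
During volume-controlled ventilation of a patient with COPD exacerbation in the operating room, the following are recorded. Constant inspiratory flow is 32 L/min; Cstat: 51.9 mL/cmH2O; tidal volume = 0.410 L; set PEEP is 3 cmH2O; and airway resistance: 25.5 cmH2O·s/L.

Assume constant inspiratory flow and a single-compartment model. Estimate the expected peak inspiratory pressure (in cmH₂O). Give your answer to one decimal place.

24.5

Flow: 32 L/min ÷ 60 = 0.5333 L/s.
Equation of motion (constant flow): PIP = Vt/C + R·V̇ + PEEP.
PIP = 410/51.9 + 25.5×0.5333 + 3 = 7.9 + 13.599 + 3 = 24.499 cmH2O.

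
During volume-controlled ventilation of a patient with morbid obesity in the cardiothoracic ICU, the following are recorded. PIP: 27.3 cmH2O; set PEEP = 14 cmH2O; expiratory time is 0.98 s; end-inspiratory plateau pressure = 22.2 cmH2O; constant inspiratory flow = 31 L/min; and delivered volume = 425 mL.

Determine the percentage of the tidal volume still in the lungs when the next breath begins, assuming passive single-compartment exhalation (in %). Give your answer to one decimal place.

14.7

Flow: 31 L/min ÷ 60 = 0.5167 L/s.
R = (PIP − Pplat)/V̇ = (27.3 − 22.2) / 0.5167 = 5.1/0.5167 = 9.87 cmH2O·s/L.
C = Vt/(Pplat − PEEP) = 425.0 / (22.2 − 14) = 425.0/8.2 = 51.829 mL/cmH2O.
τ = R × C = 9.87 × 0.05183 L/cmH2O = 0.5116 s.
Fraction remaining at end-expiration = e^(−Te/τ) = e^(−0.98/0.5116) = 0.1473 → 14.73%.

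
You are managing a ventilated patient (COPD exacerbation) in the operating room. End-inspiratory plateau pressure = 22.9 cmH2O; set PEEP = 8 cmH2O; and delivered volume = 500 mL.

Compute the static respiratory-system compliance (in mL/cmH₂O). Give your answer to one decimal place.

Cstat = Vt / (Pplat − PEEP) = 500 / (22.9 − 8) = 500 / 14.9 = 33.557 mL/cmH2O.

33.6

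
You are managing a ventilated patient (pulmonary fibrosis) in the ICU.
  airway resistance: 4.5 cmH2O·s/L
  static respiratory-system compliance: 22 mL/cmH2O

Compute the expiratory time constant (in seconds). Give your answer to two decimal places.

τ = R × C = 4.5 × 22 mL/cmH2O = 4.5 × 0.022 L/cmH2O = 0.099 s.

0.10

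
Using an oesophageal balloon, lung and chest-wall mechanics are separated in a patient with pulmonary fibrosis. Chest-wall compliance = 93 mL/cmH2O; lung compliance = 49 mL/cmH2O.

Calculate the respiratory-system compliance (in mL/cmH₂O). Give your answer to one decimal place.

Lung and chest wall are elastances in series: 1/Crs = 1/CL + 1/Ccw.
1/Crs = 1/49 + 1/93 = 0.03116.
Crs = 32.092 mL/cmH2O.

32.1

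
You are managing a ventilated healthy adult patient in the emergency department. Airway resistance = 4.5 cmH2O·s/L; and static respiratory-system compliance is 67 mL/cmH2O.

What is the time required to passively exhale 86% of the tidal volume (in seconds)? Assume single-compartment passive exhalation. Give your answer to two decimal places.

τ = R × C = 4.5 × 67 mL/cmH2O = 4.5 × 0.067 L/cmH2O = 0.3015 s.
Exhaled fraction f = 1 − e^(−t/τ) → t = −τ·ln(1 − f) = −0.3015·ln(0.14) = 0.5928 s.

0.59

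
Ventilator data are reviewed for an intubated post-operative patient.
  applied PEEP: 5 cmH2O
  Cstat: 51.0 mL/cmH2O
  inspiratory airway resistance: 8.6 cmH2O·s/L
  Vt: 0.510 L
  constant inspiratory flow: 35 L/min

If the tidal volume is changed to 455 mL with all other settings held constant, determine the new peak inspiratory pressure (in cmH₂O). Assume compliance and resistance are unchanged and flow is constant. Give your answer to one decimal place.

18.9

Flow: 35 L/min ÷ 60 = 0.5833 L/s.
PIP = Vt/C + R·V̇ + PEEP (constant-flow equation of motion).
Only the elastic term changes: ΔPIP = ΔVt / C = (455 − 510) / 51.0 = -1.078 cmH2O.
Original PIP = 510/51.0 + 8.6×0.5833 + 5 = 20.016 cmH2O; new PIP = 20.016 + (-1.078) = 18.938 cmH2O.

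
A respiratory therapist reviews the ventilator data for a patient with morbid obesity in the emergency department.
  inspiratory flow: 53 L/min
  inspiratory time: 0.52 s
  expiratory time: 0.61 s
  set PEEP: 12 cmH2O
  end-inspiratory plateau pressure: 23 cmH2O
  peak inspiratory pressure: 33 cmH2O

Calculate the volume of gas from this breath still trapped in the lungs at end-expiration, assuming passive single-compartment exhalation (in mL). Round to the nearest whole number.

Flow: 53 L/min ÷ 60 = 0.8833 L/s.
Vt = flow × Ti = 0.8833 L/s × 0.52 s × 1000 mL/L = 459.32 mL.
R = (PIP − Pplat)/V̇ = (33 − 23) / 0.8833 = 10.0/0.8833 = 11.321 cmH2O·s/L.
C = Vt/(Pplat − PEEP) = 459.32 / (23 − 12) = 459.32/11.0 = 41.756 mL/cmH2O.
τ = R × C = 11.321 × 0.04176 L/cmH2O = 0.4728 s.
Fraction remaining = e^(−Te/τ) = e^(−0.61/0.4728) = 0.2752.
Trapped volume = 459.32 × 0.2752 = 126.4 mL.

126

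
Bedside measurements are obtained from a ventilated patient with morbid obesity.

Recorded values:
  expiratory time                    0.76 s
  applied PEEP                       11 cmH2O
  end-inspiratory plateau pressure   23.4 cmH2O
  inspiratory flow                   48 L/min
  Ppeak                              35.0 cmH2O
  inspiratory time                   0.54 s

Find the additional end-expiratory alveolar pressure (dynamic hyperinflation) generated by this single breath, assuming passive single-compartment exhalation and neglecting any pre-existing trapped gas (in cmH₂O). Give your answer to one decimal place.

Flow: 48 L/min ÷ 60 = 0.8 L/s.
Vt = flow × Ti = 0.8 L/s × 0.54 s × 1000 mL/L = 432.0 mL.
R = (PIP − Pplat)/V̇ = (35.0 − 23.4) / 0.8 = 11.6/0.8 = 14.5 cmH2O·s/L.
C = Vt/(Pplat − PEEP) = 432.0 / (23.4 − 11) = 432.0/12.4 = 34.839 mL/cmH2O.
τ = R × C = 14.5 × 0.03484 L/cmH2O = 0.5052 s.
Fraction remaining = e^(−Te/τ) = e^(−0.76/0.5052) = 0.2222; trapped volume = 432.0 × 0.2222 = 95.99 mL.
Additional alveolar pressure from trapping ≈ V_trapped / C = 95.99 / 34.839 = 2.755 cmH2O.

2.8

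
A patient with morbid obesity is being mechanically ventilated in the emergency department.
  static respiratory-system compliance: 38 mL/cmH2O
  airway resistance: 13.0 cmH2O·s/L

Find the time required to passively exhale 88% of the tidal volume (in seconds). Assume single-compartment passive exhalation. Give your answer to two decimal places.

τ = R × C = 13.0 × 38 mL/cmH2O = 13.0 × 0.038 L/cmH2O = 0.494 s.
Exhaled fraction f = 1 − e^(−t/τ) → t = −τ·ln(1 − f) = −0.494·ln(0.12) = 1.047 s.

1.05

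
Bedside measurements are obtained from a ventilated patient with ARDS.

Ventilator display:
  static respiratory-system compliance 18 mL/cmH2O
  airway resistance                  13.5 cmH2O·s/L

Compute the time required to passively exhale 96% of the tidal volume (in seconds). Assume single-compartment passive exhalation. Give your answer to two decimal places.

τ = R × C = 13.5 × 18 mL/cmH2O = 13.5 × 0.018 L/cmH2O = 0.243 s.
Exhaled fraction f = 1 − e^(−t/τ) → t = −τ·ln(1 − f) = −0.243·ln(0.04) = 0.7822 s.

0.78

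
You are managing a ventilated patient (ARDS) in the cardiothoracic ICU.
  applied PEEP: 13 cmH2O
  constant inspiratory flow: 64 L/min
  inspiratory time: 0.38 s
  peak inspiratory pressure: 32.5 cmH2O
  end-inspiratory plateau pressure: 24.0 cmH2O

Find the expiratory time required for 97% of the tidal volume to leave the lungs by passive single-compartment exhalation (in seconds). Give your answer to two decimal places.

Flow: 64 L/min ÷ 60 = 1.0667 L/s.
Vt = flow × Ti = 1.0667 L/s × 0.38 s × 1000 mL/L = 405.35 mL.
R = (PIP − Pplat)/V̇ = (32.5 − 24.0) / 1.0667 = 8.5/1.0667 = 7.969 cmH2O·s/L.
C = Vt/(Pplat − PEEP) = 405.35 / (24.0 − 13) = 405.35/11.0 = 36.85 mL/cmH2O.
τ = R × C = 7.969 × 0.03685 L/cmH2O = 0.2937 s.
t = −τ·ln(1 − 0.97) = −0.2937·ln(0.03) = 1.03 s.

1.03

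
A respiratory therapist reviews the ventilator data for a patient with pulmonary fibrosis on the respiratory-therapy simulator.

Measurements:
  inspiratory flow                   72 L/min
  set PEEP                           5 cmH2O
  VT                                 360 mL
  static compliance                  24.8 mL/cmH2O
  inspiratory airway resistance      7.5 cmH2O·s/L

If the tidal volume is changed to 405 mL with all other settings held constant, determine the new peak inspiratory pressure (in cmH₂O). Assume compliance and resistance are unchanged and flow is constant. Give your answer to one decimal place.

30.3

Flow: 72 L/min ÷ 60 = 1.2 L/s.
PIP = Vt/C + R·V̇ + PEEP (constant-flow equation of motion).
Only the elastic term changes: ΔPIP = ΔVt / C = (405 − 360) / 24.8 = 1.815 cmH2O.
Original PIP = 360/24.8 + 7.5×1.2 + 5 = 28.516 cmH2O; new PIP = 28.516 + (1.815) = 30.331 cmH2O.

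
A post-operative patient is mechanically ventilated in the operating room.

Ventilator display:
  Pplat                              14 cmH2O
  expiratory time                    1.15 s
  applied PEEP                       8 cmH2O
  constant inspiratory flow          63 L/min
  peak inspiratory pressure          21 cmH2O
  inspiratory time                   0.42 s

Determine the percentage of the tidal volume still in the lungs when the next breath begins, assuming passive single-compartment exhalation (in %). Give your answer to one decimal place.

9.6

Flow: 63 L/min ÷ 60 = 1.05 L/s.
Vt = flow × Ti = 1.05 L/s × 0.42 s × 1000 mL/L = 441.0 mL.
R = (PIP − Pplat)/V̇ = (21 − 14) / 1.05 = 7.0/1.05 = 6.667 cmH2O·s/L.
C = Vt/(Pplat − PEEP) = 441.0 / (14 − 8) = 441.0/6.0 = 73.5 mL/cmH2O.
τ = R × C = 6.667 × 0.0735 L/cmH2O = 0.49 s.
Fraction remaining at end-expiration = e^(−Te/τ) = e^(−1.15/0.49) = 0.09566 → 9.566%.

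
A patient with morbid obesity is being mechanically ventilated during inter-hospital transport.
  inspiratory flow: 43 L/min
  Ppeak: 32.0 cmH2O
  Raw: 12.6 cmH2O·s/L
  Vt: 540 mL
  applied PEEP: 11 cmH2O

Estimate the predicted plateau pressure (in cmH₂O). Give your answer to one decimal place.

23.0

Flow: 43 L/min ÷ 60 = 0.7167 L/s.
Pplat = PIP − Raw × flow = 32.0 − 12.6 × 0.7167 = 32.0 − 9.03 = 22.97 cmH2O.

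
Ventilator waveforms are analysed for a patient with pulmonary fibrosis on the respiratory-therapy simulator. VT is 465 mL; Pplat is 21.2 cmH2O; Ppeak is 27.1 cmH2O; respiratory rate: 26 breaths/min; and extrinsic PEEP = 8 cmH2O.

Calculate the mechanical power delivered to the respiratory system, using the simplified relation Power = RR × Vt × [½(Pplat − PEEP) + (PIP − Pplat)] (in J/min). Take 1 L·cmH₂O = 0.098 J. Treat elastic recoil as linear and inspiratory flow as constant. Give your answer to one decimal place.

Per-breath work = Vt × [½(Pplat−PEEP) + (PIP−Pplat)] = 0.465 × [0.5×13.2 + 5.9] = 0.465 × 12.5 = 5.813 L·cmH2O.
Power = 26 × 5.813 = 151.14 L·cmH2O/min.
× 0.098 J/(L·cmH2O) → 14.812 J/min.

14.8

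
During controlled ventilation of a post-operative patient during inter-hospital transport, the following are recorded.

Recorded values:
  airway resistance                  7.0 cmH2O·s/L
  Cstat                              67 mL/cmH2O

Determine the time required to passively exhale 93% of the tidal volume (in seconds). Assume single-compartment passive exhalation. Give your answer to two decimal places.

τ = R × C = 7.0 × 67 mL/cmH2O = 7.0 × 0.067 L/cmH2O = 0.469 s.
Exhaled fraction f = 1 − e^(−t/τ) → t = −τ·ln(1 − f) = −0.469·ln(0.07) = 1.247 s.

1.25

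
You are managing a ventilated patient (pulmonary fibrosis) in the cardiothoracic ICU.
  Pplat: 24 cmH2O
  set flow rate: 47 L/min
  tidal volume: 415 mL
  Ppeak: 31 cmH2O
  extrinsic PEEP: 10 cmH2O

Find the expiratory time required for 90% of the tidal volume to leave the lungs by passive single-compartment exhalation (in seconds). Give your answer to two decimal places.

Flow: 47 L/min ÷ 60 = 0.7833 L/s.
R = (PIP − Pplat)/V̇ = (31 − 24) / 0.7833 = 7.0/0.7833 = 8.937 cmH2O·s/L.
C = Vt/(Pplat − PEEP) = 415.0 / (24 − 10) = 415.0/14.0 = 29.643 mL/cmH2O.
τ = R × C = 8.937 × 0.02964 L/cmH2O = 0.2649 s.
t = −τ·ln(1 − 0.90) = −0.2649·ln(0.1) = 0.61 s.

0.61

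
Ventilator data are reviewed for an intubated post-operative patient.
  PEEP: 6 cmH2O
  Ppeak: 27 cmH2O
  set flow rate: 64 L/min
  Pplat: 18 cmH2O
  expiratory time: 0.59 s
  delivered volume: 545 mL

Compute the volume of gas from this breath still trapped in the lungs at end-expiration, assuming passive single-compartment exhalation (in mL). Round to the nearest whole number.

Flow: 64 L/min ÷ 60 = 1.0667 L/s.
R = (PIP − Pplat)/V̇ = (27 − 18) / 1.0667 = 9.0/1.0667 = 8.437 cmH2O·s/L.
C = Vt/(Pplat − PEEP) = 545.0 / (18 − 6) = 545.0/12.0 = 45.417 mL/cmH2O.
τ = R × C = 8.437 × 0.04542 L/cmH2O = 0.3832 s.
Fraction remaining = e^(−Te/τ) = e^(−0.59/0.3832) = 0.2145.
Trapped volume = 545.0 × 0.2145 = 116.9 mL.

117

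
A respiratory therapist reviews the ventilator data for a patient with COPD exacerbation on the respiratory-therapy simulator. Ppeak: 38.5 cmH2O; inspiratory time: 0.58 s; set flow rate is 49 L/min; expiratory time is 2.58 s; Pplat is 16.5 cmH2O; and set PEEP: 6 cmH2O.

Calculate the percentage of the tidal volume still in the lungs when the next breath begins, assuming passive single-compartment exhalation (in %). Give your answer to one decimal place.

12.0

Flow: 49 L/min ÷ 60 = 0.8167 L/s.
Vt = flow × Ti = 0.8167 L/s × 0.58 s × 1000 mL/L = 473.69 mL.
R = (PIP − Pplat)/V̇ = (38.5 − 16.5) / 0.8167 = 22.0/0.8167 = 26.938 cmH2O·s/L.
C = Vt/(Pplat − PEEP) = 473.69 / (16.5 − 6) = 473.69/10.5 = 45.113 mL/cmH2O.
τ = R × C = 26.938 × 0.04511 L/cmH2O = 1.215 s.
Fraction remaining at end-expiration = e^(−Te/τ) = e^(−2.58/1.215) = 0.1196 → 11.96%.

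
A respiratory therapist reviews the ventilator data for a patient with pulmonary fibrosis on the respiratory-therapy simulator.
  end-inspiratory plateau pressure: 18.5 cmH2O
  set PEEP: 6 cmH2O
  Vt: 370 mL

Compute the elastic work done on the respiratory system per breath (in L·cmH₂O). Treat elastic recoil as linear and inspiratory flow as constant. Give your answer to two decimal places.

Elastic work ≈ ½ × (Pplat − PEEP) × Vt = 0.5 × (18.5 − 6) × 0.370 L = 0.5 × 12.5 × 0.370 = 2.313 L·cmH2O.

2.31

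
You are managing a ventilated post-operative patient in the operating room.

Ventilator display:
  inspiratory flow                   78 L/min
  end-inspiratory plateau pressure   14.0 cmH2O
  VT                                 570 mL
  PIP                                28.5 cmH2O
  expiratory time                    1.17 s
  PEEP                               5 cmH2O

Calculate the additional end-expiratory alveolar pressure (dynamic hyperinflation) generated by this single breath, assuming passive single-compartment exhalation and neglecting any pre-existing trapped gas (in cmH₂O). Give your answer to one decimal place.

Flow: 78 L/min ÷ 60 = 1.3 L/s.
R = (PIP − Pplat)/V̇ = (28.5 − 14.0) / 1.3 = 14.5/1.3 = 11.154 cmH2O·s/L.
C = Vt/(Pplat − PEEP) = 570.0 / (14.0 − 5) = 570.0/9.0 = 63.333 mL/cmH2O.
τ = R × C = 11.154 × 0.06333 L/cmH2O = 0.7064 s.
Fraction remaining = e^(−Te/τ) = e^(−1.17/0.7064) = 0.1908; trapped volume = 570.0 × 0.1908 = 108.76 mL.
Additional alveolar pressure from trapping ≈ V_trapped / C = 108.76 / 63.333 = 1.717 cmH2O.

1.7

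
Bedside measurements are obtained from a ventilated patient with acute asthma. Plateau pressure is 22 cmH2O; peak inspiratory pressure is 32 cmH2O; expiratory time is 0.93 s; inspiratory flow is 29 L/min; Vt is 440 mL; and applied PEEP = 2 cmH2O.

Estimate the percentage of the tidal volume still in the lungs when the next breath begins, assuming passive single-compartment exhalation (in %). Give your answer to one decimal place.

Flow: 29 L/min ÷ 60 = 0.4833 L/s.
R = (PIP − Pplat)/V̇ = (32 − 22) / 0.4833 = 10.0/0.4833 = 20.691 cmH2O·s/L.
C = Vt/(Pplat − PEEP) = 440.0 / (22 − 2) = 440.0/20.0 = 22.0 mL/cmH2O.
τ = R × C = 20.691 × 0.022 L/cmH2O = 0.4552 s.
Fraction remaining at end-expiration = e^(−Te/τ) = e^(−0.93/0.4552) = 0.1296 → 12.96%.

13.0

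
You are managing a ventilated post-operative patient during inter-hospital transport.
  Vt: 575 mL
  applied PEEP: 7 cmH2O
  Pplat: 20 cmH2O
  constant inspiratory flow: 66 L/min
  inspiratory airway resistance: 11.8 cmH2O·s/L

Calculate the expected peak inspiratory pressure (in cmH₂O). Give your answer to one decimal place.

Flow: 66 L/min ÷ 60 = 1.1 L/s.
PIP = Pplat + Raw × flow = 20 + 11.8 × 1.1 = 20 + 12.98 = 32.98 cmH2O.

33.0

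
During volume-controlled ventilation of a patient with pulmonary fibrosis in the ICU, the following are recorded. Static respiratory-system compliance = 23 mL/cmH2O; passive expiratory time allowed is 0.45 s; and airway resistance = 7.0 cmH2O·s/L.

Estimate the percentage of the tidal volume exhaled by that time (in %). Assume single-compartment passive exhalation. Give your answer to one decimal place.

τ = R × C = 7.0 × 23 mL/cmH2O = 7.0 × 0.023 L/cmH2O = 0.161 s.
Passive exhalation: V(t)/V₀ = e^(−t/τ) = e^(−0.45/0.161) = 0.06111.
Fraction exhaled = 1 − 0.06111 = 0.9389 → 93.89%.

93.9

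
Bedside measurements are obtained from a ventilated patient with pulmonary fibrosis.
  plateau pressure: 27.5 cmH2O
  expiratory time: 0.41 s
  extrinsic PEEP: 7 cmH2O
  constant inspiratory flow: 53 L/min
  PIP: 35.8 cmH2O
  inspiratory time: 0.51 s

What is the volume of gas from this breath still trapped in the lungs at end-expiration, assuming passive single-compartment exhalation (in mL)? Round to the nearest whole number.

62

Flow: 53 L/min ÷ 60 = 0.8833 L/s.
Vt = flow × Ti = 0.8833 L/s × 0.51 s × 1000 mL/L = 450.48 mL.
R = (PIP − Pplat)/V̇ = (35.8 − 27.5) / 0.8833 = 8.3/0.8833 = 9.397 cmH2O·s/L.
C = Vt/(Pplat − PEEP) = 450.48 / (27.5 − 7) = 450.48/20.5 = 21.975 mL/cmH2O.
τ = R × C = 9.397 × 0.02198 L/cmH2O = 0.2065 s.
Fraction remaining = e^(−Te/τ) = e^(−0.41/0.2065) = 0.1373.
Trapped volume = 450.48 × 0.1373 = 61.851 mL.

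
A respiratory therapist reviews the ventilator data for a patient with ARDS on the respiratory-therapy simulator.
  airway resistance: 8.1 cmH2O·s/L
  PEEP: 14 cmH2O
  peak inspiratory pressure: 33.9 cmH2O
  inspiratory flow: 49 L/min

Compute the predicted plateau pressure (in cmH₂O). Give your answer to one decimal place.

27.3

Flow: 49 L/min ÷ 60 = 0.8167 L/s.
Pplat = PIP − Raw × flow = 33.9 − 8.1 × 0.8167 = 33.9 − 6.615 = 27.285 cmH2O.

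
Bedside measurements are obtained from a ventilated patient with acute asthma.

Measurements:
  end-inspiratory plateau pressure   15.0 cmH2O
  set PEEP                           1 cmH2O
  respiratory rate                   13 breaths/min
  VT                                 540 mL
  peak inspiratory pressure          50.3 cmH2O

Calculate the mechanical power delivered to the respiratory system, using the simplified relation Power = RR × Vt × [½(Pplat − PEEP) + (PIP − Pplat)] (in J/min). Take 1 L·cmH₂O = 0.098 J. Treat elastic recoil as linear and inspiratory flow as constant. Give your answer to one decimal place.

Per-breath work = Vt × [½(Pplat−PEEP) + (PIP−Pplat)] = 0.540 × [0.5×14.0 + 35.3] = 0.540 × 42.3 = 22.842 L·cmH2O.
Power = 13 × 22.842 = 296.95 L·cmH2O/min.
× 0.098 J/(L·cmH2O) → 29.101 J/min.

29.1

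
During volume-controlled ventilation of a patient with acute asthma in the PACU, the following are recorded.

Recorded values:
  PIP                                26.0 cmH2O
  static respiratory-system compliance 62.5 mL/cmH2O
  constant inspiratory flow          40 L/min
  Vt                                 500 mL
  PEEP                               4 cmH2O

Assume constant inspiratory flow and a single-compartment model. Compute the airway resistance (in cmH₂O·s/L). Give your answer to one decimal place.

21.0

Flow: 40 L/min ÷ 60 = 0.6667 L/s.
Equation of motion (constant flow): PIP = Vt/C + R·V̇ + PEEP.
R·V̇ = PIP − Vt/C − PEEP = 26.0 − 500/62.5 − 4 = 26.0 − 8.0 − 4 = 14.0 cmH2O.
R = 14.0 / 0.6667 = 20.999 cmH2O·s/L.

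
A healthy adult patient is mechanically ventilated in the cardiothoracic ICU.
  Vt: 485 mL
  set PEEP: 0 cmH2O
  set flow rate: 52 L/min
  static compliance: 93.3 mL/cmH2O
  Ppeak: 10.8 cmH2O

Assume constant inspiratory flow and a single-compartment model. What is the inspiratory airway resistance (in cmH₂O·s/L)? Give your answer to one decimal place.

6.5

Flow: 52 L/min ÷ 60 = 0.8667 L/s.
Equation of motion (constant flow): PIP = Vt/C + R·V̇ + PEEP.
R·V̇ = PIP − Vt/C − PEEP = 10.8 − 485/93.3 − 0 = 10.8 − 5.198 − 0 = 5.602 cmH2O.
R = 5.602 / 0.8667 = 6.464 cmH2O·s/L.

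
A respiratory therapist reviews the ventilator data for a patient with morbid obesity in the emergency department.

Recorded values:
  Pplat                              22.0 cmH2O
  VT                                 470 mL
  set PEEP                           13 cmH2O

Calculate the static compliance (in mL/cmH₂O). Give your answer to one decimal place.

Cstat = Vt / (Pplat − PEEP) = 470 / (22.0 − 13) = 470 / 9.0 = 52.222 mL/cmH2O.

52.2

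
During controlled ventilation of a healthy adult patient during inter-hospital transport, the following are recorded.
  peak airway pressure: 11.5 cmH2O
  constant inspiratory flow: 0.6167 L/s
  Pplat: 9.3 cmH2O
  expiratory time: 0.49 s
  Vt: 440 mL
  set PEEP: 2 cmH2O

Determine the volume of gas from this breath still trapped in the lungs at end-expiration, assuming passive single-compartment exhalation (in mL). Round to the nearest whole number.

R = (PIP − Pplat)/V̇ = (11.5 − 9.3) / 0.6167 = 2.2/0.6167 = 3.567 cmH2O·s/L.
C = Vt/(Pplat − PEEP) = 440.0 / (9.3 − 2) = 440.0/7.3 = 60.274 mL/cmH2O.
τ = R × C = 3.567 × 0.06027 L/cmH2O = 0.215 s.
Fraction remaining = e^(−Te/τ) = e^(−0.49/0.215) = 0.1024.
Trapped volume = 440.0 × 0.1024 = 45.056 mL.

45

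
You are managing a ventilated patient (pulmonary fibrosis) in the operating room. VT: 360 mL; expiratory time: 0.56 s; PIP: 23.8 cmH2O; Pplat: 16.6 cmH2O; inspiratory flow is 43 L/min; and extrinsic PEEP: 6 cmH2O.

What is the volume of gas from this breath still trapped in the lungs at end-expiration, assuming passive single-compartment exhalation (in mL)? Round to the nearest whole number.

70

Flow: 43 L/min ÷ 60 = 0.7167 L/s.
R = (PIP − Pplat)/V̇ = (23.8 − 16.6) / 0.7167 = 7.2/0.7167 = 10.046 cmH2O·s/L.
C = Vt/(Pplat − PEEP) = 360.0 / (16.6 − 6) = 360.0/10.6 = 33.962 mL/cmH2O.
τ = R × C = 10.046 × 0.03396 L/cmH2O = 0.3412 s.
Fraction remaining = e^(−Te/τ) = e^(−0.56/0.3412) = 0.1937.
Trapped volume = 360.0 × 0.1937 = 69.732 mL.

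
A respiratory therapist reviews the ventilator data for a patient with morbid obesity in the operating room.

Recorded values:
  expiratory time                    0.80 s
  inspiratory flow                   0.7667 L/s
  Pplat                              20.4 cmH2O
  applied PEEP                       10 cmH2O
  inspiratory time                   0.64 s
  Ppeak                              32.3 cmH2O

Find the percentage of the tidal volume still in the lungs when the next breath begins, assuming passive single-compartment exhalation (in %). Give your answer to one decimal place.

33.5

Vt = flow × Ti = 0.7667 L/s × 0.64 s × 1000 mL/L = 490.69 mL.
R = (PIP − Pplat)/V̇ = (32.3 − 20.4) / 0.7667 = 11.9/0.7667 = 15.521 cmH2O·s/L.
C = Vt/(Pplat − PEEP) = 490.69 / (20.4 − 10) = 490.69/10.4 = 47.182 mL/cmH2O.
τ = R × C = 15.521 × 0.04718 L/cmH2O = 0.7323 s.
Fraction remaining at end-expiration = e^(−Te/τ) = e^(−0.80/0.7323) = 0.3354 → 33.54%.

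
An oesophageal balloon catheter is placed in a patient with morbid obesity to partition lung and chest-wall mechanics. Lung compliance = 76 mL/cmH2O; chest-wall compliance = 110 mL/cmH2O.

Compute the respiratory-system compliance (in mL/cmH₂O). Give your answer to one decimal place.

44.9

Lung and chest wall are elastances in series: 1/Crs = 1/CL + 1/Ccw.
1/Crs = 1/76 + 1/110 = 0.02225.
Crs = 44.944 mL/cmH2O.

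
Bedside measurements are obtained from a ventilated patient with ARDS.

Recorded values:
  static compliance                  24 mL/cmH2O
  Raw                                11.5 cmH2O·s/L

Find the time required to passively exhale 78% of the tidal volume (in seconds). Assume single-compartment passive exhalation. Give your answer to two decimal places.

0.42

τ = R × C = 11.5 × 24 mL/cmH2O = 11.5 × 0.024 L/cmH2O = 0.276 s.
Exhaled fraction f = 1 − e^(−t/τ) → t = −τ·ln(1 − f) = −0.276·ln(0.22) = 0.4179 s.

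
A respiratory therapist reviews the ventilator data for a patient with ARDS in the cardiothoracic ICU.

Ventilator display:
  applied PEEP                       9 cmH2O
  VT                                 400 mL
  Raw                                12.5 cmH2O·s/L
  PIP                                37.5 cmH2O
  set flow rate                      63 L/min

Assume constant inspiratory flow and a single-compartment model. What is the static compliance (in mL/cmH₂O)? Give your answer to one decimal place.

Flow: 63 L/min ÷ 60 = 1.05 L/s.
Equation of motion (constant flow): PIP = Vt/C + R·V̇ + PEEP.
Vt/C = PIP − R·V̇ − PEEP = 37.5 − 12.5×1.05 − 9 = 37.5 − 13.125 − 9 = 15.375 cmH2O.
C = Vt / 15.375 = 400 / 15.375 = 26.016 mL/cmH2O.

26.0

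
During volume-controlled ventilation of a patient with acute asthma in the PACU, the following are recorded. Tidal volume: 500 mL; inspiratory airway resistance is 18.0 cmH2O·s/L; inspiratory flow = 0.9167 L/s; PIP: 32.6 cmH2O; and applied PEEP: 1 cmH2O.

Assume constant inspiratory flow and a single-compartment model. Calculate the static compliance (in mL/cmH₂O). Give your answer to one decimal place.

Equation of motion (constant flow): PIP = Vt/C + R·V̇ + PEEP.
Vt/C = PIP − R·V̇ − PEEP = 32.6 − 18.0×0.9167 − 1 = 32.6 − 16.501 − 1 = 15.099 cmH2O.
C = Vt / 15.099 = 500 / 15.099 = 33.115 mL/cmH2O.

33.1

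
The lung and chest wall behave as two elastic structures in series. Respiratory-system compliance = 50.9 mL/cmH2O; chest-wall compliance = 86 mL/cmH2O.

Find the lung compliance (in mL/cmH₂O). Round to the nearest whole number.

1/CL = 1/Crs − 1/Ccw.
1/CL = 1/50.9 − 1/86 = 0.008018.
CL = 124.72 mL/cmH2O.

125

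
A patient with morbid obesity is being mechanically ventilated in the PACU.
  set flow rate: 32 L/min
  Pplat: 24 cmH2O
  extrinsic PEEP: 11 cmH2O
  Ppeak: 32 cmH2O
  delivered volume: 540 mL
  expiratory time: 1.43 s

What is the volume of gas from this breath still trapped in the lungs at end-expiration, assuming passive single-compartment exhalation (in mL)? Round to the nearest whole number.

Flow: 32 L/min ÷ 60 = 0.5333 L/s.
R = (PIP − Pplat)/V̇ = (32 − 24) / 0.5333 = 8.0/0.5333 = 15.001 cmH2O·s/L.
C = Vt/(Pplat − PEEP) = 540.0 / (24 − 11) = 540.0/13.0 = 41.538 mL/cmH2O.
τ = R × C = 15.001 × 0.04154 L/cmH2O = 0.6231 s.
Fraction remaining = e^(−Te/τ) = e^(−1.43/0.6231) = 0.1008.
Trapped volume = 540.0 × 0.1008 = 54.432 mL.

54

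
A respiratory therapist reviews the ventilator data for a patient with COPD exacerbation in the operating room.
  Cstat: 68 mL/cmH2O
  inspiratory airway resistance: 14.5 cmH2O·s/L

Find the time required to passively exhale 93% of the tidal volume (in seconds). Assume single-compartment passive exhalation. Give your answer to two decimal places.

τ = R × C = 14.5 × 68 mL/cmH2O = 14.5 × 0.068 L/cmH2O = 0.986 s.
Exhaled fraction f = 1 − e^(−t/τ) → t = −τ·ln(1 − f) = −0.986·ln(0.07) = 2.622 s.

2.62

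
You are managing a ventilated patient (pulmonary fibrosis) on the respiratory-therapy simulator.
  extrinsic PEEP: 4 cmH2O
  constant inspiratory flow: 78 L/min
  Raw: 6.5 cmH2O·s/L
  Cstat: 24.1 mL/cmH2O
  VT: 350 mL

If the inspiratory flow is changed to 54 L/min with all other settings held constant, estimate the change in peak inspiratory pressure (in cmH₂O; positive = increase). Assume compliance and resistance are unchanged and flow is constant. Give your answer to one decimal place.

-2.6

Flow: 78 L/min ÷ 60 = 1.3 L/s.
New flow: 54 L/min ÷ 60 = 0.9 L/s.
PIP = Vt/C + R·V̇ + PEEP (constant-flow equation of motion).
Only the resistive term changes: ΔPIP = R × ΔV̇ = 6.5 × (0.9 − 1.3) = 6.5 × -0.4 = -2.6 cmH2O.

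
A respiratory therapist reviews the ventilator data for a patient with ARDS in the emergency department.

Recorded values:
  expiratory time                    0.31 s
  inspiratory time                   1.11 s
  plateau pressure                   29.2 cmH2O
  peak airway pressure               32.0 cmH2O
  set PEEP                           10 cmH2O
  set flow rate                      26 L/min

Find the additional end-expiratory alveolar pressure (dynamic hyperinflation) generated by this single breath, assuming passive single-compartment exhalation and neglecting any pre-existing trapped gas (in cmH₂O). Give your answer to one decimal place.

Flow: 26 L/min ÷ 60 = 0.4333 L/s.
Vt = flow × Ti = 0.4333 L/s × 1.11 s × 1000 mL/L = 480.96 mL.
R = (PIP − Pplat)/V̇ = (32.0 − 29.2) / 0.4333 = 2.8/0.4333 = 6.462 cmH2O·s/L.
C = Vt/(Pplat − PEEP) = 480.96 / (29.2 − 10) = 480.96/19.2 = 25.05 mL/cmH2O.
τ = R × C = 6.462 × 0.02505 L/cmH2O = 0.1619 s.
Fraction remaining = e^(−Te/τ) = e^(−0.31/0.1619) = 0.1474; trapped volume = 480.96 × 0.1474 = 70.894 mL.
Additional alveolar pressure from trapping ≈ V_trapped / C = 70.894 / 25.05 = 2.83 cmH2O.

2.8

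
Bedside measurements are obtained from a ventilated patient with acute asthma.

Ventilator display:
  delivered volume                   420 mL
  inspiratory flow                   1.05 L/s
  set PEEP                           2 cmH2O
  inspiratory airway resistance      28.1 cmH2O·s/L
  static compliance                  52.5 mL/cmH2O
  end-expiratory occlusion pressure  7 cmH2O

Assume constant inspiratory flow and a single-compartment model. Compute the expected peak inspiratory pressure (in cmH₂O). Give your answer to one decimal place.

Total PEEP = 7 cmH2O (set 2 + intrinsic 5); this is the baseline alveolar pressure.
Equation of motion (constant flow): PIP = Vt/C + R·V̇ + PEEP.
PIP = 420/52.5 + 28.1×1.05 + 7 = 8.0 + 29.505 + 7 = 44.505 cmH2O.

44.5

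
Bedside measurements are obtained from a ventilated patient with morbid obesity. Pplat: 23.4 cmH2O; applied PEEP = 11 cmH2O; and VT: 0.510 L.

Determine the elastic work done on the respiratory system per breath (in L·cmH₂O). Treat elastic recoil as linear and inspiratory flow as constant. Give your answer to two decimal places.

Elastic work ≈ ½ × (Pplat − PEEP) × Vt = 0.5 × (23.4 − 11) × 0.510 L = 0.5 × 12.4 × 0.510 = 3.162 L·cmH2O.

3.16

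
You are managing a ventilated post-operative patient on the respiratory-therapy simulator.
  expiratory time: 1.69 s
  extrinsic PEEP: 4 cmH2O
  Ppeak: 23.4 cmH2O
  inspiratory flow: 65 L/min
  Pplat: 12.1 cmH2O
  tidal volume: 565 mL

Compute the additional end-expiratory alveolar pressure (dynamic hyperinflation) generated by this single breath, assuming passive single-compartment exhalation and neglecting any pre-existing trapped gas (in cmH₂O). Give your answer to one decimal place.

0.8

Flow: 65 L/min ÷ 60 = 1.0833 L/s.
R = (PIP − Pplat)/V̇ = (23.4 − 12.1) / 1.0833 = 11.3/1.0833 = 10.431 cmH2O·s/L.
C = Vt/(Pplat − PEEP) = 565.0 / (12.1 − 4) = 565.0/8.1 = 69.753 mL/cmH2O.
τ = R × C = 10.431 × 0.06975 L/cmH2O = 0.7276 s.
Fraction remaining = e^(−Te/τ) = e^(−1.69/0.7276) = 0.09801; trapped volume = 565.0 × 0.09801 = 55.376 mL.
Additional alveolar pressure from trapping ≈ V_trapped / C = 55.376 / 69.753 = 0.7939 cmH2O.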